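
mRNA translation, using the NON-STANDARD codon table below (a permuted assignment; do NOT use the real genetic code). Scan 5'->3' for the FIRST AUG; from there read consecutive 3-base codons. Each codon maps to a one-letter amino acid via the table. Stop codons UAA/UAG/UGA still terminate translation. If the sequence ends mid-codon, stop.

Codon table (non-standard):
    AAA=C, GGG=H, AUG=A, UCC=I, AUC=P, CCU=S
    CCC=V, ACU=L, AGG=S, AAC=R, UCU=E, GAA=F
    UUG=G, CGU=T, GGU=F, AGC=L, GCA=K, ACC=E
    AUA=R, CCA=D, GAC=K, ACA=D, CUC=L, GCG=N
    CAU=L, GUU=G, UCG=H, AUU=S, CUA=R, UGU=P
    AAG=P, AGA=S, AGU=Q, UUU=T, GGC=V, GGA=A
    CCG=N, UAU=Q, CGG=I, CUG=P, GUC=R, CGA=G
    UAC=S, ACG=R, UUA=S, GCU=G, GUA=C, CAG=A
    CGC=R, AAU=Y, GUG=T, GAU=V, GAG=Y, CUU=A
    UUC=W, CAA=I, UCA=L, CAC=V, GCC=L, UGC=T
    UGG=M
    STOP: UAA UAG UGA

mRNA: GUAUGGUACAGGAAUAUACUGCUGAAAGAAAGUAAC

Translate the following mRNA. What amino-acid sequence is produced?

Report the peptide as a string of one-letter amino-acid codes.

start AUG at pos 2
pos 2: AUG -> A; peptide=A
pos 5: GUA -> C; peptide=AC
pos 8: CAG -> A; peptide=ACA
pos 11: GAA -> F; peptide=ACAF
pos 14: UAU -> Q; peptide=ACAFQ
pos 17: ACU -> L; peptide=ACAFQL
pos 20: GCU -> G; peptide=ACAFQLG
pos 23: GAA -> F; peptide=ACAFQLGF
pos 26: AGA -> S; peptide=ACAFQLGFS
pos 29: AAG -> P; peptide=ACAFQLGFSP
pos 32: UAA -> STOP

Answer: ACAFQLGFSP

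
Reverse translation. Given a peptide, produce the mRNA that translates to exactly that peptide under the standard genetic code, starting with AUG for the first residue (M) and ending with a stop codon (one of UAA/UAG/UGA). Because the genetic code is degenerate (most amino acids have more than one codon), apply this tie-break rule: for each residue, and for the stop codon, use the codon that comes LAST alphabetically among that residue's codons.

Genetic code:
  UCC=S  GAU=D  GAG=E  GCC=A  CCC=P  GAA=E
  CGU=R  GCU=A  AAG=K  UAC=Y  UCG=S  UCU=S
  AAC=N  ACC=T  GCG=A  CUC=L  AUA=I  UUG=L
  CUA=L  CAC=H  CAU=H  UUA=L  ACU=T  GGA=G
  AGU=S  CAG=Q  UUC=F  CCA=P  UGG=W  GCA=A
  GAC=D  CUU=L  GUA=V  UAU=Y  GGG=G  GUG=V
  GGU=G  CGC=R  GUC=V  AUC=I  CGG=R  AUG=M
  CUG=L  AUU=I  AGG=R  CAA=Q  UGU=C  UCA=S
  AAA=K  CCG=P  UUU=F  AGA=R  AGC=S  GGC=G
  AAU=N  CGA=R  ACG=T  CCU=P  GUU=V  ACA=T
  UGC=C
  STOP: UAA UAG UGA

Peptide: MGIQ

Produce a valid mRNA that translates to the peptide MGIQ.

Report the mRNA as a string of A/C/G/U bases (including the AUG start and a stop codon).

Answer: mRNA: AUGGGUAUUCAGUGA

Derivation:
residue 1: M -> AUG (start codon)
residue 2: G codons sorted = GGA,GGC,GGG,GGU -> pick last = GGU
residue 3: I codons sorted = AUA,AUC,AUU -> pick last = AUU
residue 4: Q codons sorted = CAA,CAG -> pick last = CAG
terminator: stop codons sorted = UAA,UAG,UGA -> pick last = UGA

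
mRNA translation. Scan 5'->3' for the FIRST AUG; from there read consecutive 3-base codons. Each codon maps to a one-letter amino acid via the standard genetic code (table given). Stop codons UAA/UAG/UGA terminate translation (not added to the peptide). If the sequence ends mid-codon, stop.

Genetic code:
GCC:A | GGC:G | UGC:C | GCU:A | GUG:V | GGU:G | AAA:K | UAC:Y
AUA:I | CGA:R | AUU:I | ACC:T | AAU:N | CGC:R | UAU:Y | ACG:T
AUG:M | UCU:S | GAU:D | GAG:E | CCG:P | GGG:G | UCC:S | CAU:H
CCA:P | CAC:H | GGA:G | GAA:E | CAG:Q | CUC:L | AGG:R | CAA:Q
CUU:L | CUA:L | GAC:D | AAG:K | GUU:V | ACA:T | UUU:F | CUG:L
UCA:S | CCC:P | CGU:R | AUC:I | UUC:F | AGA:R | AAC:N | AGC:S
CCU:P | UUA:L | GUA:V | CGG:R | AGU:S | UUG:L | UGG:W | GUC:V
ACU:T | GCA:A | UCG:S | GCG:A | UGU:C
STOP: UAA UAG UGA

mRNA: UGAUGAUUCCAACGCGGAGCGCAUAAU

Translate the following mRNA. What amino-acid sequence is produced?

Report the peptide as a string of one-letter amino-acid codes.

start AUG at pos 2
pos 2: AUG -> M; peptide=M
pos 5: AUU -> I; peptide=MI
pos 8: CCA -> P; peptide=MIP
pos 11: ACG -> T; peptide=MIPT
pos 14: CGG -> R; peptide=MIPTR
pos 17: AGC -> S; peptide=MIPTRS
pos 20: GCA -> A; peptide=MIPTRSA
pos 23: UAA -> STOP

Answer: MIPTRSA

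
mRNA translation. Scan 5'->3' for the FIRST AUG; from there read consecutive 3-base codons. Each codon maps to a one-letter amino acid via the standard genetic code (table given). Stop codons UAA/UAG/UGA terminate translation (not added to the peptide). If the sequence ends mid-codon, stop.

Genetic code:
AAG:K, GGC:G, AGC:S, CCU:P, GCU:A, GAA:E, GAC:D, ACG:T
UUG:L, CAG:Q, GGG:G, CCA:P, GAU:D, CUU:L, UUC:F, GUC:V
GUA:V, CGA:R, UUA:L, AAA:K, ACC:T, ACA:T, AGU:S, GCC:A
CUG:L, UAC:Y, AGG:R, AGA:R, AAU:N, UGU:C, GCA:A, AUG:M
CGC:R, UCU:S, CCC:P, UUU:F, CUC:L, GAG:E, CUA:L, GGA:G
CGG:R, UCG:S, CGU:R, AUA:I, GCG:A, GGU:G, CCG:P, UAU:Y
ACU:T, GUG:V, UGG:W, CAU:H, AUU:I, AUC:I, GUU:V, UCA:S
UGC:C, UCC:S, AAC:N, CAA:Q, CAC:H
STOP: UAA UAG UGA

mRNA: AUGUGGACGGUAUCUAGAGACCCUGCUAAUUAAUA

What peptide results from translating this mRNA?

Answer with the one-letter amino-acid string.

Answer: MWTVSRDPAN

Derivation:
start AUG at pos 0
pos 0: AUG -> M; peptide=M
pos 3: UGG -> W; peptide=MW
pos 6: ACG -> T; peptide=MWT
pos 9: GUA -> V; peptide=MWTV
pos 12: UCU -> S; peptide=MWTVS
pos 15: AGA -> R; peptide=MWTVSR
pos 18: GAC -> D; peptide=MWTVSRD
pos 21: CCU -> P; peptide=MWTVSRDP
pos 24: GCU -> A; peptide=MWTVSRDPA
pos 27: AAU -> N; peptide=MWTVSRDPAN
pos 30: UAA -> STOP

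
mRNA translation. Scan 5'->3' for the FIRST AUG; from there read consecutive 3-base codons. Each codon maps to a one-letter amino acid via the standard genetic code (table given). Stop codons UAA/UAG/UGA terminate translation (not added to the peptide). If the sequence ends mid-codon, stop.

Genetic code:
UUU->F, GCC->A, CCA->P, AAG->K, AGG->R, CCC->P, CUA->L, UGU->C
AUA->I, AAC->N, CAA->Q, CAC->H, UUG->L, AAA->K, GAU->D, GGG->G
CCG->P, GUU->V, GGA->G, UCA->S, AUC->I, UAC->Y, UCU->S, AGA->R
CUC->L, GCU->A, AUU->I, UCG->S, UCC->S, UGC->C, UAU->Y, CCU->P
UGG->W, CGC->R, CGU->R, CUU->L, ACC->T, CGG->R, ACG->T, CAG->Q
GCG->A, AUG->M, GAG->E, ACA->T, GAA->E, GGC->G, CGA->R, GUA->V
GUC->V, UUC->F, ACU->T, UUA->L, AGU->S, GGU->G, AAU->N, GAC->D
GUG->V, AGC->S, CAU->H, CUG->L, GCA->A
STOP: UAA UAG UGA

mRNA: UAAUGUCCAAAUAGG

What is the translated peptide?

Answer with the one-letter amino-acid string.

start AUG at pos 2
pos 2: AUG -> M; peptide=M
pos 5: UCC -> S; peptide=MS
pos 8: AAA -> K; peptide=MSK
pos 11: UAG -> STOP

Answer: MSK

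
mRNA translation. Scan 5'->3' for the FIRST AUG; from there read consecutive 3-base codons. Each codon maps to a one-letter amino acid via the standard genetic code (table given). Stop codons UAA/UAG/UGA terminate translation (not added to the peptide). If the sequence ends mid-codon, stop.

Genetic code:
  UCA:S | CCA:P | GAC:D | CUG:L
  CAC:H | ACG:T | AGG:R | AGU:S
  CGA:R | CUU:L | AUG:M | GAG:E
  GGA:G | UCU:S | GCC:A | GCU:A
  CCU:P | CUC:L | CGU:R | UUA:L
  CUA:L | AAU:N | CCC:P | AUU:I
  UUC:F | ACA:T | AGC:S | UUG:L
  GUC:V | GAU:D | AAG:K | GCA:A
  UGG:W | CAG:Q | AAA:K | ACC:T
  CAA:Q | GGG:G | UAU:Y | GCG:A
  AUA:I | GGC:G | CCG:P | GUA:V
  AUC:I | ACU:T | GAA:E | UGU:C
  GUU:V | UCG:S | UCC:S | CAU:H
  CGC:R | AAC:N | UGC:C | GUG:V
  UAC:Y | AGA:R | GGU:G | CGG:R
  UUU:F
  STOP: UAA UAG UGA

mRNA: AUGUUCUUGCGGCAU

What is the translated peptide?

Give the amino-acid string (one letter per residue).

start AUG at pos 0
pos 0: AUG -> M; peptide=M
pos 3: UUC -> F; peptide=MF
pos 6: UUG -> L; peptide=MFL
pos 9: CGG -> R; peptide=MFLR
pos 12: CAU -> H; peptide=MFLRH
pos 15: only 0 nt remain (<3), stop (end of mRNA)

Answer: MFLRH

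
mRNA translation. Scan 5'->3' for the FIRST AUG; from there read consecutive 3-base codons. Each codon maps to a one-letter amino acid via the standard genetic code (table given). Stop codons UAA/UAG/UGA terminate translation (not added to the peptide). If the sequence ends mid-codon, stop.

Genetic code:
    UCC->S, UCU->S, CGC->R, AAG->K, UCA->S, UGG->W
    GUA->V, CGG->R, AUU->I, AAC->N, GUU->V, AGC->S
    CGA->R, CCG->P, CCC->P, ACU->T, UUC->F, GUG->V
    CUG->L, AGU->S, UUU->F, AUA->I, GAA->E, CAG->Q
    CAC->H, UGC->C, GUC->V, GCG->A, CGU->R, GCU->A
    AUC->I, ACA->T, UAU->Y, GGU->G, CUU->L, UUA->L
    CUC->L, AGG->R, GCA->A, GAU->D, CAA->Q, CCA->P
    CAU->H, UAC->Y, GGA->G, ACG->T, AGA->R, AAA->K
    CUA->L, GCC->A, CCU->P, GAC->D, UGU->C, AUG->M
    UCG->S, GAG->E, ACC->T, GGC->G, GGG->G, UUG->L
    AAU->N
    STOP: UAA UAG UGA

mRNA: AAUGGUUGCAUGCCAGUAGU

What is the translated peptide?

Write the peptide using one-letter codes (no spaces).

start AUG at pos 1
pos 1: AUG -> M; peptide=M
pos 4: GUU -> V; peptide=MV
pos 7: GCA -> A; peptide=MVA
pos 10: UGC -> C; peptide=MVAC
pos 13: CAG -> Q; peptide=MVACQ
pos 16: UAG -> STOP

Answer: MVACQ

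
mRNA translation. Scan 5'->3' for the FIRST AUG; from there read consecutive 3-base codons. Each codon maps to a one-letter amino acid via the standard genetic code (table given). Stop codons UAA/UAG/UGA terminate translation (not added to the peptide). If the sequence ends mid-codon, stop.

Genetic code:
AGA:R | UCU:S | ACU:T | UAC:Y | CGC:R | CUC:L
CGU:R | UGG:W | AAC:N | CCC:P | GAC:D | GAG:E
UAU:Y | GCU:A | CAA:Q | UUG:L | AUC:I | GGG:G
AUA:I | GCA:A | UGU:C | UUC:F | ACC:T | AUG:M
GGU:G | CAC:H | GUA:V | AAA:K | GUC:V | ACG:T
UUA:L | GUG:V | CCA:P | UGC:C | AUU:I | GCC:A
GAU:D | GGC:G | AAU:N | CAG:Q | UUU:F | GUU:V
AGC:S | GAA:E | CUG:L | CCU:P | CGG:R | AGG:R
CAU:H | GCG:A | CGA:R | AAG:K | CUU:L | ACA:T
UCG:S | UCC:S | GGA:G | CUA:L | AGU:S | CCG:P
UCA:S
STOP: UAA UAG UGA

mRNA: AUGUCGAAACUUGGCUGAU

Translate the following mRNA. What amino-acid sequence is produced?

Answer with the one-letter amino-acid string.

start AUG at pos 0
pos 0: AUG -> M; peptide=M
pos 3: UCG -> S; peptide=MS
pos 6: AAA -> K; peptide=MSK
pos 9: CUU -> L; peptide=MSKL
pos 12: GGC -> G; peptide=MSKLG
pos 15: UGA -> STOP

Answer: MSKLG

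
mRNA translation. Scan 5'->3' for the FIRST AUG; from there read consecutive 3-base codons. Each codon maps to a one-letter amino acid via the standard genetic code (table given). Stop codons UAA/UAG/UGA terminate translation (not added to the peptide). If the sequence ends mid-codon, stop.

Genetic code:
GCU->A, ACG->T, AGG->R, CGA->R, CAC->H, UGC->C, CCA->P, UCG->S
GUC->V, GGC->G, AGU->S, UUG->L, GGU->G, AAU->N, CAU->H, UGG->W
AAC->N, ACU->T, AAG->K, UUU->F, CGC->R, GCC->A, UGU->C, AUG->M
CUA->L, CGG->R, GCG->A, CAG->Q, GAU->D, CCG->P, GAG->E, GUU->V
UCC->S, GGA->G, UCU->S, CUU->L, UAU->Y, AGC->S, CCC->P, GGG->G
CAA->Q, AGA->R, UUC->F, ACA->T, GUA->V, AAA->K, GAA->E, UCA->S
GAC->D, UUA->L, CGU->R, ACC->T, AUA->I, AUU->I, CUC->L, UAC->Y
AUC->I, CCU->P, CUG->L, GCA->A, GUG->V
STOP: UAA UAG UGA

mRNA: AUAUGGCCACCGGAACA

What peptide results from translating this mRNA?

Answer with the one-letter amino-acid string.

start AUG at pos 2
pos 2: AUG -> M; peptide=M
pos 5: GCC -> A; peptide=MA
pos 8: ACC -> T; peptide=MAT
pos 11: GGA -> G; peptide=MATG
pos 14: ACA -> T; peptide=MATGT
pos 17: only 0 nt remain (<3), stop (end of mRNA)

Answer: MATGT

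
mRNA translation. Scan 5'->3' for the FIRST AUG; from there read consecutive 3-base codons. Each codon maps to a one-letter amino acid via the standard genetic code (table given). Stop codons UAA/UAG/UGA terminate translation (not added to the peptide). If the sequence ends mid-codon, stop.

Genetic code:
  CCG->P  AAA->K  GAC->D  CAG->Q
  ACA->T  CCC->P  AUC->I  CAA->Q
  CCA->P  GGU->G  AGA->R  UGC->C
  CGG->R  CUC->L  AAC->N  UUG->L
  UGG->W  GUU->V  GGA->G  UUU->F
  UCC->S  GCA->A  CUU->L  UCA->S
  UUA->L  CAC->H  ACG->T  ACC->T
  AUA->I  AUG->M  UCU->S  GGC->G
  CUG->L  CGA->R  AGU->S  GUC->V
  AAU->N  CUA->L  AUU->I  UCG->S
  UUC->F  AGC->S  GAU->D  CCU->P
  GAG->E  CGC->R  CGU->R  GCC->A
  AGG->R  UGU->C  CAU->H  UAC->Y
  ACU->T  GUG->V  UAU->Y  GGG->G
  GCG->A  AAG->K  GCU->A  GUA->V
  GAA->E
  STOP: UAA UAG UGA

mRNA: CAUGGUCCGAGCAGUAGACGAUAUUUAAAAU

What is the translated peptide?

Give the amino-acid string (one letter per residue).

start AUG at pos 1
pos 1: AUG -> M; peptide=M
pos 4: GUC -> V; peptide=MV
pos 7: CGA -> R; peptide=MVR
pos 10: GCA -> A; peptide=MVRA
pos 13: GUA -> V; peptide=MVRAV
pos 16: GAC -> D; peptide=MVRAVD
pos 19: GAU -> D; peptide=MVRAVDD
pos 22: AUU -> I; peptide=MVRAVDDI
pos 25: UAA -> STOP

Answer: MVRAVDDI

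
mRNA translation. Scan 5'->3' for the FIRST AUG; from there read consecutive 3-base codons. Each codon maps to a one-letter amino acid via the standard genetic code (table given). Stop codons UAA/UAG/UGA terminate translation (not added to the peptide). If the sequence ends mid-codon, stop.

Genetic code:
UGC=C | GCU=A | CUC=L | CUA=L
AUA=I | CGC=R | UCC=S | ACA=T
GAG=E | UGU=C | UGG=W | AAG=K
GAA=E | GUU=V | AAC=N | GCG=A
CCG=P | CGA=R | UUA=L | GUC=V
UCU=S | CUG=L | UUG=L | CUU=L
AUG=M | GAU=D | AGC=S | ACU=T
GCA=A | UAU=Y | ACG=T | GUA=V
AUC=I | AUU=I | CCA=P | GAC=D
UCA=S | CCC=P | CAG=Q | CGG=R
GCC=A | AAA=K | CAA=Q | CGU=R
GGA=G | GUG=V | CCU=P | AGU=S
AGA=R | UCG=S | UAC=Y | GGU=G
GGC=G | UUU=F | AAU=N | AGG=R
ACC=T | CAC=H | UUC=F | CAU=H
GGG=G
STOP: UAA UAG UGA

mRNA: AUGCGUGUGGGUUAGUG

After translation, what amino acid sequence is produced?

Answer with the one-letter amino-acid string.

start AUG at pos 0
pos 0: AUG -> M; peptide=M
pos 3: CGU -> R; peptide=MR
pos 6: GUG -> V; peptide=MRV
pos 9: GGU -> G; peptide=MRVG
pos 12: UAG -> STOP

Answer: MRVG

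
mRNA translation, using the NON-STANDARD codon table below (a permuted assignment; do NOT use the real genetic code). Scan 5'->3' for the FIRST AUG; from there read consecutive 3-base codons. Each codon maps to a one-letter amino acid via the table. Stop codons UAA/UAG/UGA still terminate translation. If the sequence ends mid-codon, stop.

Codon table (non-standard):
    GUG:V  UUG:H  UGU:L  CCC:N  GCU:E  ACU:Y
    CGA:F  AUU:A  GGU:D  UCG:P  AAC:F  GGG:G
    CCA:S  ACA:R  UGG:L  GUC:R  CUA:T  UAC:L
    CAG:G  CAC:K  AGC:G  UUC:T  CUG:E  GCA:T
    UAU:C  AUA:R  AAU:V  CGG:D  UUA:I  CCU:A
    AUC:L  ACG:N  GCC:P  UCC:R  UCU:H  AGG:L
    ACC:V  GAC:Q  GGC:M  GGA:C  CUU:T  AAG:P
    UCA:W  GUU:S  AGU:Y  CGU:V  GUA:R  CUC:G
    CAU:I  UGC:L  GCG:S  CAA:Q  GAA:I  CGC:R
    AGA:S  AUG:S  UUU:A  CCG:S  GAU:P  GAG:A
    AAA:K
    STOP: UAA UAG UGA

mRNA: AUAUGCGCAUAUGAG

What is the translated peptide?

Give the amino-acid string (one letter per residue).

Answer: SRR

Derivation:
start AUG at pos 2
pos 2: AUG -> S; peptide=S
pos 5: CGC -> R; peptide=SR
pos 8: AUA -> R; peptide=SRR
pos 11: UGA -> STOP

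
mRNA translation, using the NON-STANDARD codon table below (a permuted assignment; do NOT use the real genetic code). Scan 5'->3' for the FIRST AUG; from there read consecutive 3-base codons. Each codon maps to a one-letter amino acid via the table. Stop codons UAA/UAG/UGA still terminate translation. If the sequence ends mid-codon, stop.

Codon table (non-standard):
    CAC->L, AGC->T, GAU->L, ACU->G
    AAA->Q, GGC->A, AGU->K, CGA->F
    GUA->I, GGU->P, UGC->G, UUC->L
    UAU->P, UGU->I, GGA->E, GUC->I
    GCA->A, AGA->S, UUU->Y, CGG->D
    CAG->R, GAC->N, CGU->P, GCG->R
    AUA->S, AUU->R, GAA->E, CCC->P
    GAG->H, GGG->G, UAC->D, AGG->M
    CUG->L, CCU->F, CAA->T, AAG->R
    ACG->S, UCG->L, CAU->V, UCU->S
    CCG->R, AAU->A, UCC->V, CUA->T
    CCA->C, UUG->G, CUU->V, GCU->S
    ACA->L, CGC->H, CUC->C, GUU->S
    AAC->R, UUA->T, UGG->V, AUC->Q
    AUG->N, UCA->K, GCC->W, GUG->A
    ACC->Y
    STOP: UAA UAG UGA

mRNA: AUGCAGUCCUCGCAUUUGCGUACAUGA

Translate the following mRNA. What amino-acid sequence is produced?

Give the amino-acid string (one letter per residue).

Answer: NRVLVGPL

Derivation:
start AUG at pos 0
pos 0: AUG -> N; peptide=N
pos 3: CAG -> R; peptide=NR
pos 6: UCC -> V; peptide=NRV
pos 9: UCG -> L; peptide=NRVL
pos 12: CAU -> V; peptide=NRVLV
pos 15: UUG -> G; peptide=NRVLVG
pos 18: CGU -> P; peptide=NRVLVGP
pos 21: ACA -> L; peptide=NRVLVGPL
pos 24: UGA -> STOP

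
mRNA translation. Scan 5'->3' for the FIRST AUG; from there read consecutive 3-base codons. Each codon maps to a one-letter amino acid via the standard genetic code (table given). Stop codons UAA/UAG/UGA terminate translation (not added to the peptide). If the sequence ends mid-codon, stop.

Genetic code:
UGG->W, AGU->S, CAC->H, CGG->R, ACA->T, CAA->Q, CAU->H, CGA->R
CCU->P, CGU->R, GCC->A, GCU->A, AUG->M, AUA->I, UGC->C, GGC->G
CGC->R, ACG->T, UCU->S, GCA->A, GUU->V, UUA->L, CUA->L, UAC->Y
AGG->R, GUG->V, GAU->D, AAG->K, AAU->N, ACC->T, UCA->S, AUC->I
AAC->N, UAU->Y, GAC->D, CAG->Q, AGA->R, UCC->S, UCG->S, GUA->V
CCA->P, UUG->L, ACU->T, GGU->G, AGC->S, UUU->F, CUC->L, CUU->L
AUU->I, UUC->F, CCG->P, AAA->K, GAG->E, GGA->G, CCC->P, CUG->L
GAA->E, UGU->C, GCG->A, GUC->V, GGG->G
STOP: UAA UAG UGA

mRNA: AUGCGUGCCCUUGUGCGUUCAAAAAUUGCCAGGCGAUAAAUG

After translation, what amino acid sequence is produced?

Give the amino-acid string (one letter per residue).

start AUG at pos 0
pos 0: AUG -> M; peptide=M
pos 3: CGU -> R; peptide=MR
pos 6: GCC -> A; peptide=MRA
pos 9: CUU -> L; peptide=MRAL
pos 12: GUG -> V; peptide=MRALV
pos 15: CGU -> R; peptide=MRALVR
pos 18: UCA -> S; peptide=MRALVRS
pos 21: AAA -> K; peptide=MRALVRSK
pos 24: AUU -> I; peptide=MRALVRSKI
pos 27: GCC -> A; peptide=MRALVRSKIA
pos 30: AGG -> R; peptide=MRALVRSKIAR
pos 33: CGA -> R; peptide=MRALVRSKIARR
pos 36: UAA -> STOP

Answer: MRALVRSKIARR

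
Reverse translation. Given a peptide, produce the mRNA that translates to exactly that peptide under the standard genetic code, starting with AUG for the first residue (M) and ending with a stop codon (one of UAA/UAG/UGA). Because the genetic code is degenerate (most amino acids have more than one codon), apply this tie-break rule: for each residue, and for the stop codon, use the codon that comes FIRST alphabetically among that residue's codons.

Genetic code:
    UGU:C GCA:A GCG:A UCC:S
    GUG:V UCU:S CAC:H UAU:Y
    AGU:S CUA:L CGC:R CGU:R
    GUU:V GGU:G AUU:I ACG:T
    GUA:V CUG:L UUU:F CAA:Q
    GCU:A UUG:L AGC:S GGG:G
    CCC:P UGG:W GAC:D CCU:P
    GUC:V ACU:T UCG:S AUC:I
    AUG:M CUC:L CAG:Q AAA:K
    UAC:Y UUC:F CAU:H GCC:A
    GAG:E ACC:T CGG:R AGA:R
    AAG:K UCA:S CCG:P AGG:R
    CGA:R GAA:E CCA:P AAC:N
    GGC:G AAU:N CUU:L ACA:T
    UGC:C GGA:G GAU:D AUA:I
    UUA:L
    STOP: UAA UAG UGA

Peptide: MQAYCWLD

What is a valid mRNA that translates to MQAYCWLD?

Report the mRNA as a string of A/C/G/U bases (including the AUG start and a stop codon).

Answer: mRNA: AUGCAAGCAUACUGCUGGCUAGACUAA

Derivation:
residue 1: M -> AUG (start codon)
residue 2: Q codons sorted = CAA,CAG -> pick first = CAA
residue 3: A codons sorted = GCA,GCC,GCG,GCU -> pick first = GCA
residue 4: Y codons sorted = UAC,UAU -> pick first = UAC
residue 5: C codons sorted = UGC,UGU -> pick first = UGC
residue 6: W -> UGG (only codon)
residue 7: L codons sorted = CUA,CUC,CUG,CUU,UUA,UUG -> pick first = CUA
residue 8: D codons sorted = GAC,GAU -> pick first = GAC
terminator: stop codons sorted = UAA,UAG,UGA -> pick first = UAA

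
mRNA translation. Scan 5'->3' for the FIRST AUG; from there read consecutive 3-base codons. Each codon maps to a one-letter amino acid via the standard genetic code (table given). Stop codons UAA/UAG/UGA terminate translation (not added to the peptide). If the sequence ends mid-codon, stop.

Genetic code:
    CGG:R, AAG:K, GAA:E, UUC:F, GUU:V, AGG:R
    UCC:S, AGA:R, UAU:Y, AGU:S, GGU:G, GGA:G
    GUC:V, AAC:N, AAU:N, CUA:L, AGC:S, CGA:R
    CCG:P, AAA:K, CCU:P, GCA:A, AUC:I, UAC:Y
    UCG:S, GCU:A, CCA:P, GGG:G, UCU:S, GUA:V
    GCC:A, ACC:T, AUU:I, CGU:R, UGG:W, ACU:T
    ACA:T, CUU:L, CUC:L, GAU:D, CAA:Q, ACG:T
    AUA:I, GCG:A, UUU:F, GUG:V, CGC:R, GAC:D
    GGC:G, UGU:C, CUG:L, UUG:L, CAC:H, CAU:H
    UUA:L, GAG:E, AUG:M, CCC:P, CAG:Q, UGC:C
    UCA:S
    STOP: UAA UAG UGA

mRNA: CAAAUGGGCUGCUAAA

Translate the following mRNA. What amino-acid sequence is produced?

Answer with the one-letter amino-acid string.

Answer: MGC

Derivation:
start AUG at pos 3
pos 3: AUG -> M; peptide=M
pos 6: GGC -> G; peptide=MG
pos 9: UGC -> C; peptide=MGC
pos 12: UAA -> STOP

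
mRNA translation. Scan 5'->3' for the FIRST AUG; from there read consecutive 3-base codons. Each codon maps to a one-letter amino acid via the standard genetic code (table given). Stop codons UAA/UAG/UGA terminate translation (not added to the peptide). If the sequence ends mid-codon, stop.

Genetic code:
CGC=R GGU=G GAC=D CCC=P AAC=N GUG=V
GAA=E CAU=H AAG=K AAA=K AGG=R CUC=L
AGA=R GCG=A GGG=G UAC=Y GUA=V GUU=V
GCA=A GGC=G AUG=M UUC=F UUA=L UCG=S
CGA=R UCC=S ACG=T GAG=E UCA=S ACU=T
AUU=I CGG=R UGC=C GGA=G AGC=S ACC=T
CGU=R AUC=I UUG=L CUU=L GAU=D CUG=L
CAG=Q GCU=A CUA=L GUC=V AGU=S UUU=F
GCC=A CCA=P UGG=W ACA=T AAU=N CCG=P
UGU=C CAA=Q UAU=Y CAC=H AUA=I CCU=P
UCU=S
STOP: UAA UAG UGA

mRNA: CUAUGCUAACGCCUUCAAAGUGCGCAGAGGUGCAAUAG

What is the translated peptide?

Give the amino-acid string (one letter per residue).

Answer: MLTPSKCAEVQ

Derivation:
start AUG at pos 2
pos 2: AUG -> M; peptide=M
pos 5: CUA -> L; peptide=ML
pos 8: ACG -> T; peptide=MLT
pos 11: CCU -> P; peptide=MLTP
pos 14: UCA -> S; peptide=MLTPS
pos 17: AAG -> K; peptide=MLTPSK
pos 20: UGC -> C; peptide=MLTPSKC
pos 23: GCA -> A; peptide=MLTPSKCA
pos 26: GAG -> E; peptide=MLTPSKCAE
pos 29: GUG -> V; peptide=MLTPSKCAEV
pos 32: CAA -> Q; peptide=MLTPSKCAEVQ
pos 35: UAG -> STOP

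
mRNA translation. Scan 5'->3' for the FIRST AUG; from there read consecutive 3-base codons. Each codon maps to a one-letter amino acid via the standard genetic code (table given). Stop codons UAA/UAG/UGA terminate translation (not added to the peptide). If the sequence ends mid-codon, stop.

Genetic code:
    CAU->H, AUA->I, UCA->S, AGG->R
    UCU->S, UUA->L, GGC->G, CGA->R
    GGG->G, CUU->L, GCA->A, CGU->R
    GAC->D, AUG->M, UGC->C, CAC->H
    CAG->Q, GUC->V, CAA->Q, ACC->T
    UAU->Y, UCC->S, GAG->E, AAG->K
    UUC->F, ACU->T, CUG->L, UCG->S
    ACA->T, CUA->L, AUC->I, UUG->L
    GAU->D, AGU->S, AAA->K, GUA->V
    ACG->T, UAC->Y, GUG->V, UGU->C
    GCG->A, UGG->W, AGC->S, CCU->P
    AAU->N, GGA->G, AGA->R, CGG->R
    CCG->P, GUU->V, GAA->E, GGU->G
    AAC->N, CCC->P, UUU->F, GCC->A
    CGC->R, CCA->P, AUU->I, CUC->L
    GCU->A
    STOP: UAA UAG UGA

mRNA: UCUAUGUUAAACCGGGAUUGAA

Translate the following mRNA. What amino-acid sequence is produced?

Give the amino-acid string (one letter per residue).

Answer: MLNRD

Derivation:
start AUG at pos 3
pos 3: AUG -> M; peptide=M
pos 6: UUA -> L; peptide=ML
pos 9: AAC -> N; peptide=MLN
pos 12: CGG -> R; peptide=MLNR
pos 15: GAU -> D; peptide=MLNRD
pos 18: UGA -> STOP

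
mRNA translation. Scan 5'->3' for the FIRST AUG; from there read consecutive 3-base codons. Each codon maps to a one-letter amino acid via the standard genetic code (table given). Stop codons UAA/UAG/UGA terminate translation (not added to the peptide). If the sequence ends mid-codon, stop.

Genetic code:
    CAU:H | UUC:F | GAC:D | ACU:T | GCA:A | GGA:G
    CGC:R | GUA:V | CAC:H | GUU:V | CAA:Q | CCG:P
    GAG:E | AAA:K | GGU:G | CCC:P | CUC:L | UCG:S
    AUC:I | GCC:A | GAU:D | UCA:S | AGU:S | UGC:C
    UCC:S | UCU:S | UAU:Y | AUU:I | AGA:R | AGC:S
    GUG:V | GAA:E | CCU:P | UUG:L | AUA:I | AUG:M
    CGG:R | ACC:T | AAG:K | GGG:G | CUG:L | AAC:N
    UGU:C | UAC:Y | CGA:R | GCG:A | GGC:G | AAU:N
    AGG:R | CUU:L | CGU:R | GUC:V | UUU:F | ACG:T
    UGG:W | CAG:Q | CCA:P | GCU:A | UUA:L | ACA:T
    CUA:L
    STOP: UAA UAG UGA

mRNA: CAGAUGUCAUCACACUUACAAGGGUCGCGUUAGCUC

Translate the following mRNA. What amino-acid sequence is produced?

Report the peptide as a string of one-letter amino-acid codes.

start AUG at pos 3
pos 3: AUG -> M; peptide=M
pos 6: UCA -> S; peptide=MS
pos 9: UCA -> S; peptide=MSS
pos 12: CAC -> H; peptide=MSSH
pos 15: UUA -> L; peptide=MSSHL
pos 18: CAA -> Q; peptide=MSSHLQ
pos 21: GGG -> G; peptide=MSSHLQG
pos 24: UCG -> S; peptide=MSSHLQGS
pos 27: CGU -> R; peptide=MSSHLQGSR
pos 30: UAG -> STOP

Answer: MSSHLQGSR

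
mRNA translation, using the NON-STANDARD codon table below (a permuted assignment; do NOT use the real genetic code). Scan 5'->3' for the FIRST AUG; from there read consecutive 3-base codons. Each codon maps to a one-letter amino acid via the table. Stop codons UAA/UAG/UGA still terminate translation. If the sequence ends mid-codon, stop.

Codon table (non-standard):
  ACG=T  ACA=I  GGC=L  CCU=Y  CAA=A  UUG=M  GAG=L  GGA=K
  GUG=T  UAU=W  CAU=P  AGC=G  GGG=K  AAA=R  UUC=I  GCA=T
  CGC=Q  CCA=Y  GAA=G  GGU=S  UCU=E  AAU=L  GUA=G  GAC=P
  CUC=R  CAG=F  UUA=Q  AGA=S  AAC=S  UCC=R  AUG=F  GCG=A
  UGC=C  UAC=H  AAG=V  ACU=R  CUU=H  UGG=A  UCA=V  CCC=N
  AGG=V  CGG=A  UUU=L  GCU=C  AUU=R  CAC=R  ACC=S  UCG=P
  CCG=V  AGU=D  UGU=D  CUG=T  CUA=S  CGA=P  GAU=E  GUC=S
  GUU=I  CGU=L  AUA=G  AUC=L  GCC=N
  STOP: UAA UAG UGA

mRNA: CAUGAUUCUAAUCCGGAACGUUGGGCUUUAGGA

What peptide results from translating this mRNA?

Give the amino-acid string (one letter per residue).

start AUG at pos 1
pos 1: AUG -> F; peptide=F
pos 4: AUU -> R; peptide=FR
pos 7: CUA -> S; peptide=FRS
pos 10: AUC -> L; peptide=FRSL
pos 13: CGG -> A; peptide=FRSLA
pos 16: AAC -> S; peptide=FRSLAS
pos 19: GUU -> I; peptide=FRSLASI
pos 22: GGG -> K; peptide=FRSLASIK
pos 25: CUU -> H; peptide=FRSLASIKH
pos 28: UAG -> STOP

Answer: FRSLASIKH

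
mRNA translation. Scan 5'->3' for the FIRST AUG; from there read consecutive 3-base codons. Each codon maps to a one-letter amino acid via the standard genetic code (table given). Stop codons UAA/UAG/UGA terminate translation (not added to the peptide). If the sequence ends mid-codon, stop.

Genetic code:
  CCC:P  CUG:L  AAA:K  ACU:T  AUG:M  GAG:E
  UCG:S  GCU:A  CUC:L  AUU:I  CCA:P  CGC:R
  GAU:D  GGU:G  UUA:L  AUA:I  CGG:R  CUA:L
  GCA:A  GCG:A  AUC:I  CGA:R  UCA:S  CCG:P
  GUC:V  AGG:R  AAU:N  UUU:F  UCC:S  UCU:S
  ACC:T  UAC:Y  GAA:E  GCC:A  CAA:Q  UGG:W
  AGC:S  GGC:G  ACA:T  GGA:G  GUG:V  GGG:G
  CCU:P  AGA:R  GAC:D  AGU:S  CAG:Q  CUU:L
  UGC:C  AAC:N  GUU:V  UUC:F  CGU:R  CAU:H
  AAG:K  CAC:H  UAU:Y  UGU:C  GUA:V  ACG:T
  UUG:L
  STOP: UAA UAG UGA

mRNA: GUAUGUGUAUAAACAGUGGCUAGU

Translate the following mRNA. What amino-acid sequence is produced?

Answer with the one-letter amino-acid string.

Answer: MCINSG

Derivation:
start AUG at pos 2
pos 2: AUG -> M; peptide=M
pos 5: UGU -> C; peptide=MC
pos 8: AUA -> I; peptide=MCI
pos 11: AAC -> N; peptide=MCIN
pos 14: AGU -> S; peptide=MCINS
pos 17: GGC -> G; peptide=MCINSG
pos 20: UAG -> STOP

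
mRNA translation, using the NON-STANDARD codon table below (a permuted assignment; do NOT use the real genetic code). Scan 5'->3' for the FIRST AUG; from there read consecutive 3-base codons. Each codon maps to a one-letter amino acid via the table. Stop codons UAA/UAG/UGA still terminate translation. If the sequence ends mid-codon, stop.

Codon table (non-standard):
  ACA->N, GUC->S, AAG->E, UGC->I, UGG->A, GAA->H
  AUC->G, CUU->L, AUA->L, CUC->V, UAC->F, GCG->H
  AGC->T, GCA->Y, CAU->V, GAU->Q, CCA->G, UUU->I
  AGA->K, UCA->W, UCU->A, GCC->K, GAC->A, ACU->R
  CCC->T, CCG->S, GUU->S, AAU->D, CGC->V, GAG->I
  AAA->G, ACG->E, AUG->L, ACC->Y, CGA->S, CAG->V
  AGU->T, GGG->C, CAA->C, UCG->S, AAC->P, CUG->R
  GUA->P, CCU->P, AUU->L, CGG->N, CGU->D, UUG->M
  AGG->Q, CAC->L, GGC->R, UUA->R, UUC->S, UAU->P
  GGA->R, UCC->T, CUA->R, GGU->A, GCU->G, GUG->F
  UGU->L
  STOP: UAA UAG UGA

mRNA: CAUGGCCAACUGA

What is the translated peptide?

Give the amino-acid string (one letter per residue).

Answer: LKP

Derivation:
start AUG at pos 1
pos 1: AUG -> L; peptide=L
pos 4: GCC -> K; peptide=LK
pos 7: AAC -> P; peptide=LKP
pos 10: UGA -> STOP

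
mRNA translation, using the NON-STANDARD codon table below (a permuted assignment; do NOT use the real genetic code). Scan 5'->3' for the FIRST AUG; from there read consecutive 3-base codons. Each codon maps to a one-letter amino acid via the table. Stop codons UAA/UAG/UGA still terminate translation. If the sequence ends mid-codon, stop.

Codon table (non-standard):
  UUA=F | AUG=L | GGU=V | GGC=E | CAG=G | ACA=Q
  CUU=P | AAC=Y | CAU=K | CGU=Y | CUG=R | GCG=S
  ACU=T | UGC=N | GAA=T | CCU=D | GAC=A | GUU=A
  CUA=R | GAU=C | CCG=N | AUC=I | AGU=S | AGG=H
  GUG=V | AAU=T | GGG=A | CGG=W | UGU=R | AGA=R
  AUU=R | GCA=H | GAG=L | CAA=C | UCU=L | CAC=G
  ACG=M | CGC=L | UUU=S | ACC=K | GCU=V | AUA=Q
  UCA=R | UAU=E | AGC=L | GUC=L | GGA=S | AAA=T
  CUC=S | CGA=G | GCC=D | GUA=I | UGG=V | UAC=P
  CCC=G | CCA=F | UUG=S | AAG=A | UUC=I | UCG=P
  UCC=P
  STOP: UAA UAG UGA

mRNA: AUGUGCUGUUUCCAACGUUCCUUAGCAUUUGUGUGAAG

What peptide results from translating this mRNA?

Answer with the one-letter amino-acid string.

start AUG at pos 0
pos 0: AUG -> L; peptide=L
pos 3: UGC -> N; peptide=LN
pos 6: UGU -> R; peptide=LNR
pos 9: UUC -> I; peptide=LNRI
pos 12: CAA -> C; peptide=LNRIC
pos 15: CGU -> Y; peptide=LNRICY
pos 18: UCC -> P; peptide=LNRICYP
pos 21: UUA -> F; peptide=LNRICYPF
pos 24: GCA -> H; peptide=LNRICYPFH
pos 27: UUU -> S; peptide=LNRICYPFHS
pos 30: GUG -> V; peptide=LNRICYPFHSV
pos 33: UGA -> STOP

Answer: LNRICYPFHSV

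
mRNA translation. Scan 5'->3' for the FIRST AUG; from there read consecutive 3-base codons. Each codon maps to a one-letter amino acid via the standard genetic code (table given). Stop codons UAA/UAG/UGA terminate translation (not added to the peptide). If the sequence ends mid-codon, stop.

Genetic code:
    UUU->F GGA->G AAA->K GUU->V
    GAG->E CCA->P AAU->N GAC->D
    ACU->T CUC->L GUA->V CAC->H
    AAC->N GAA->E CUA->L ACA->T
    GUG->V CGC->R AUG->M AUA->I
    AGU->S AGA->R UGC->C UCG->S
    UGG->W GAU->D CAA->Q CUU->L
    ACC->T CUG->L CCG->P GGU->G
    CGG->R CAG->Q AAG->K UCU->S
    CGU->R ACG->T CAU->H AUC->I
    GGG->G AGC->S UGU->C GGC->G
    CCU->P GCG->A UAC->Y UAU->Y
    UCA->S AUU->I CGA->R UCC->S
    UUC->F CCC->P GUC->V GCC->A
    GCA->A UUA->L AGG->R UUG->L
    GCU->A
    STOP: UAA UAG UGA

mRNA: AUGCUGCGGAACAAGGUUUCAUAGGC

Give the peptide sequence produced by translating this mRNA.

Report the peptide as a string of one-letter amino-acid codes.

start AUG at pos 0
pos 0: AUG -> M; peptide=M
pos 3: CUG -> L; peptide=ML
pos 6: CGG -> R; peptide=MLR
pos 9: AAC -> N; peptide=MLRN
pos 12: AAG -> K; peptide=MLRNK
pos 15: GUU -> V; peptide=MLRNKV
pos 18: UCA -> S; peptide=MLRNKVS
pos 21: UAG -> STOP

Answer: MLRNKVS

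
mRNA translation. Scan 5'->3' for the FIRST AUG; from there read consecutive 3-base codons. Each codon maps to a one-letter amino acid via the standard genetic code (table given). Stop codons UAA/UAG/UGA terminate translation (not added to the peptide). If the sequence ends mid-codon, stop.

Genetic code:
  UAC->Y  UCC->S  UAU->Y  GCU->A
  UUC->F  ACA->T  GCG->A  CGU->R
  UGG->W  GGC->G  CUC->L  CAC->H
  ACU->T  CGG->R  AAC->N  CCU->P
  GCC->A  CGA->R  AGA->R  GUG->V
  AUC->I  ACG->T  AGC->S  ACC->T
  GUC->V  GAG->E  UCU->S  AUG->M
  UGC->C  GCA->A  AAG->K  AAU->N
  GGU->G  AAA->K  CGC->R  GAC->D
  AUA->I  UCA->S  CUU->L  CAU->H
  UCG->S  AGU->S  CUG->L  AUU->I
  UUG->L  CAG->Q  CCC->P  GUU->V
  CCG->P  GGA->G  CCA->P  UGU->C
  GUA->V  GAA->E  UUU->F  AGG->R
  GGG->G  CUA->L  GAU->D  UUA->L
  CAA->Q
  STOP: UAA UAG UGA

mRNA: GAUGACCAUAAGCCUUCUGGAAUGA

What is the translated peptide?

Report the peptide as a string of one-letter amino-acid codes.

Answer: MTISLLE

Derivation:
start AUG at pos 1
pos 1: AUG -> M; peptide=M
pos 4: ACC -> T; peptide=MT
pos 7: AUA -> I; peptide=MTI
pos 10: AGC -> S; peptide=MTIS
pos 13: CUU -> L; peptide=MTISL
pos 16: CUG -> L; peptide=MTISLL
pos 19: GAA -> E; peptide=MTISLLE
pos 22: UGA -> STOP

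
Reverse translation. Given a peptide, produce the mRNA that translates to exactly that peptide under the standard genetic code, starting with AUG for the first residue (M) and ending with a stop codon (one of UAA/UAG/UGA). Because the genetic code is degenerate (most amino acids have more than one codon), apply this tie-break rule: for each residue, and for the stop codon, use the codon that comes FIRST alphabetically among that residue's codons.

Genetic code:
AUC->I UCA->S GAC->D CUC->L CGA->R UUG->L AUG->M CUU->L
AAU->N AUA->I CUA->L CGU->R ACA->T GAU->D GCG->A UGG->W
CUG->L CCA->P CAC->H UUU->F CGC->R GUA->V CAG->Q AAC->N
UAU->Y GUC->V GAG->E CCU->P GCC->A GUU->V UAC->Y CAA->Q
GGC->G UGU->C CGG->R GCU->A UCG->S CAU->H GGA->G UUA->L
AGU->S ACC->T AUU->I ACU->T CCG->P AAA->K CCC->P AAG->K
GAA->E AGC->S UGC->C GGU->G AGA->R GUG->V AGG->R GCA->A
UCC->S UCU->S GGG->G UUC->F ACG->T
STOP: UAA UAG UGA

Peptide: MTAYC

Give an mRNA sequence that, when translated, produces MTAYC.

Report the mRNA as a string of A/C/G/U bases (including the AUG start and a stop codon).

Answer: mRNA: AUGACAGCAUACUGCUAA

Derivation:
residue 1: M -> AUG (start codon)
residue 2: T codons sorted = ACA,ACC,ACG,ACU -> pick first = ACA
residue 3: A codons sorted = GCA,GCC,GCG,GCU -> pick first = GCA
residue 4: Y codons sorted = UAC,UAU -> pick first = UAC
residue 5: C codons sorted = UGC,UGU -> pick first = UGC
terminator: stop codons sorted = UAA,UAG,UGA -> pick first = UAA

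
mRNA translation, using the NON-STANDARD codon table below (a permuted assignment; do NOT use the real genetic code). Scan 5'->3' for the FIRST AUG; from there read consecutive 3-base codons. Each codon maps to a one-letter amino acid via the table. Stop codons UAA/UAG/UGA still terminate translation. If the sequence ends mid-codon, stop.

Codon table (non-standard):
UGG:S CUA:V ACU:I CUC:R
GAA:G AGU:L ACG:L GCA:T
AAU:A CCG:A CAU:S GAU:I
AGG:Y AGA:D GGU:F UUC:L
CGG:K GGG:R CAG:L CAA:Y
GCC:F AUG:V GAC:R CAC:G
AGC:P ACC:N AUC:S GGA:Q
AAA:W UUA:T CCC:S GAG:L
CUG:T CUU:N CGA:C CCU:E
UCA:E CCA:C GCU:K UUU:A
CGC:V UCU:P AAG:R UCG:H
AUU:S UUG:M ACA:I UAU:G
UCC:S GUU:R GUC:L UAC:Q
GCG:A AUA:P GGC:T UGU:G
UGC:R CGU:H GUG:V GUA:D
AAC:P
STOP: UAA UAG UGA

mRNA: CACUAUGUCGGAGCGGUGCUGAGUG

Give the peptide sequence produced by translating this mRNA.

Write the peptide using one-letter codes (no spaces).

Answer: VHLKR

Derivation:
start AUG at pos 4
pos 4: AUG -> V; peptide=V
pos 7: UCG -> H; peptide=VH
pos 10: GAG -> L; peptide=VHL
pos 13: CGG -> K; peptide=VHLK
pos 16: UGC -> R; peptide=VHLKR
pos 19: UGA -> STOP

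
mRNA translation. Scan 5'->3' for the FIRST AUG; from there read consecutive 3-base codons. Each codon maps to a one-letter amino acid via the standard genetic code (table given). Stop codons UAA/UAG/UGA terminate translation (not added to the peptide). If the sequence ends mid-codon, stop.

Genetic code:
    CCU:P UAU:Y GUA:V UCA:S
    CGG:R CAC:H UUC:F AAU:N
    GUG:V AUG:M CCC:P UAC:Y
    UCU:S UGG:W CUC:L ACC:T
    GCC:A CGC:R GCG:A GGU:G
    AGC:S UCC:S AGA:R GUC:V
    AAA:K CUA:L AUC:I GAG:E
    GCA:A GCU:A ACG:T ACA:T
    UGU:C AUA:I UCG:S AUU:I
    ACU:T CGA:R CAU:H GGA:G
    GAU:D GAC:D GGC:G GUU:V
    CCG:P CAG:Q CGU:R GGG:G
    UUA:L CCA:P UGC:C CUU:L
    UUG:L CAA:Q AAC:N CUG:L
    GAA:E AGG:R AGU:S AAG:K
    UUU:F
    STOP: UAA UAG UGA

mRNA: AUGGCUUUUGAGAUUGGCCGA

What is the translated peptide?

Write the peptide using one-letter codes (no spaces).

start AUG at pos 0
pos 0: AUG -> M; peptide=M
pos 3: GCU -> A; peptide=MA
pos 6: UUU -> F; peptide=MAF
pos 9: GAG -> E; peptide=MAFE
pos 12: AUU -> I; peptide=MAFEI
pos 15: GGC -> G; peptide=MAFEIG
pos 18: CGA -> R; peptide=MAFEIGR
pos 21: only 0 nt remain (<3), stop (end of mRNA)

Answer: MAFEIGR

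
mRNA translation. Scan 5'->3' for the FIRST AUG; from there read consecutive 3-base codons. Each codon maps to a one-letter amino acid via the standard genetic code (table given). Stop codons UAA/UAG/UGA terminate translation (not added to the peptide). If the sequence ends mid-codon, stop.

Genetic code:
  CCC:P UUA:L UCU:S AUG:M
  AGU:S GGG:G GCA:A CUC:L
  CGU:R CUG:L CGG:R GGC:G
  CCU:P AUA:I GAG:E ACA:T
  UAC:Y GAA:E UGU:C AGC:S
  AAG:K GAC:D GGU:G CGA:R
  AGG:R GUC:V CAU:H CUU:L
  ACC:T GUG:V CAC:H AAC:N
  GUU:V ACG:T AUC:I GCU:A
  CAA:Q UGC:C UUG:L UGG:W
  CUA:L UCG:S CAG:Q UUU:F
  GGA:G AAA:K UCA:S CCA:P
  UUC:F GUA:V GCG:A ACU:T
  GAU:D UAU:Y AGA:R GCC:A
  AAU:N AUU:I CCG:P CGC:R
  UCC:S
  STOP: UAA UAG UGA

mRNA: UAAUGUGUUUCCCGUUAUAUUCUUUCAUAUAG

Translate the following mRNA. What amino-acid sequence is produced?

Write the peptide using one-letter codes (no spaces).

Answer: MCFPLYSFI

Derivation:
start AUG at pos 2
pos 2: AUG -> M; peptide=M
pos 5: UGU -> C; peptide=MC
pos 8: UUC -> F; peptide=MCF
pos 11: CCG -> P; peptide=MCFP
pos 14: UUA -> L; peptide=MCFPL
pos 17: UAU -> Y; peptide=MCFPLY
pos 20: UCU -> S; peptide=MCFPLYS
pos 23: UUC -> F; peptide=MCFPLYSF
pos 26: AUA -> I; peptide=MCFPLYSFI
pos 29: UAG -> STOP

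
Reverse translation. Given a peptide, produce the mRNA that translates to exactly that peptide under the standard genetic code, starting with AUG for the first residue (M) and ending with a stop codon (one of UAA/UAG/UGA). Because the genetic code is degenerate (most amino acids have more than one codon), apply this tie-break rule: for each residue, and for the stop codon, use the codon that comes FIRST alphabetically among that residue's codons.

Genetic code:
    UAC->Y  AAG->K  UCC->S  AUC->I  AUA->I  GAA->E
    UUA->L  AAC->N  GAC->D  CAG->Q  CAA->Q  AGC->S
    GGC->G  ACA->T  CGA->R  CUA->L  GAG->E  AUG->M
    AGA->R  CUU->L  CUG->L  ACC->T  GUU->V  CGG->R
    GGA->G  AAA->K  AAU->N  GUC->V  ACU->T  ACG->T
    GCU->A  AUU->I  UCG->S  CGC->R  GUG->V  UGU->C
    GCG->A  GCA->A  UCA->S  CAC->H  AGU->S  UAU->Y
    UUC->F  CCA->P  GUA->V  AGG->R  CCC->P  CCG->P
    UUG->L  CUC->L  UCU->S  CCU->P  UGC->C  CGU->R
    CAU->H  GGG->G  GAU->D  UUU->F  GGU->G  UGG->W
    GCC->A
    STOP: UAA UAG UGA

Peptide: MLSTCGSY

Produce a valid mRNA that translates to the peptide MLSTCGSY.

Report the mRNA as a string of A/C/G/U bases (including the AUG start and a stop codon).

residue 1: M -> AUG (start codon)
residue 2: L codons sorted = CUA,CUC,CUG,CUU,UUA,UUG -> pick first = CUA
residue 3: S codons sorted = AGC,AGU,UCA,UCC,UCG,UCU -> pick first = AGC
residue 4: T codons sorted = ACA,ACC,ACG,ACU -> pick first = ACA
residue 5: C codons sorted = UGC,UGU -> pick first = UGC
residue 6: G codons sorted = GGA,GGC,GGG,GGU -> pick first = GGA
residue 7: S codons sorted = AGC,AGU,UCA,UCC,UCG,UCU -> pick first = AGC
residue 8: Y codons sorted = UAC,UAU -> pick first = UAC
terminator: stop codons sorted = UAA,UAG,UGA -> pick first = UAA

Answer: mRNA: AUGCUAAGCACAUGCGGAAGCUACUAA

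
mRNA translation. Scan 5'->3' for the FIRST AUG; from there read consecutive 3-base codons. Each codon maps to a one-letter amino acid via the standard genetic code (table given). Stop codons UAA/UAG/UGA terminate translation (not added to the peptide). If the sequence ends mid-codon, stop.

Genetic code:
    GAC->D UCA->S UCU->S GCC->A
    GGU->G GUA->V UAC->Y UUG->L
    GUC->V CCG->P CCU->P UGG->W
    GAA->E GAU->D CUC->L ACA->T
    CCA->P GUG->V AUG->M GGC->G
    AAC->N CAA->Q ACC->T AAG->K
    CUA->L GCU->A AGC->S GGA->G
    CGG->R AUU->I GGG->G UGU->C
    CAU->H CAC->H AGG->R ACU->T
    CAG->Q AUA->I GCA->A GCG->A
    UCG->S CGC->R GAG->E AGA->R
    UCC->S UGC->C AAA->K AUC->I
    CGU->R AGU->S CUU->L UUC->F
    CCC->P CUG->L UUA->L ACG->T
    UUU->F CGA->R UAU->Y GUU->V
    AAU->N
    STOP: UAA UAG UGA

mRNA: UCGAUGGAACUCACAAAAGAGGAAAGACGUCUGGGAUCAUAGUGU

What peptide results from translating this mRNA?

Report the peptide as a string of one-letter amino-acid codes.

Answer: MELTKEERRLGS

Derivation:
start AUG at pos 3
pos 3: AUG -> M; peptide=M
pos 6: GAA -> E; peptide=ME
pos 9: CUC -> L; peptide=MEL
pos 12: ACA -> T; peptide=MELT
pos 15: AAA -> K; peptide=MELTK
pos 18: GAG -> E; peptide=MELTKE
pos 21: GAA -> E; peptide=MELTKEE
pos 24: AGA -> R; peptide=MELTKEER
pos 27: CGU -> R; peptide=MELTKEERR
pos 30: CUG -> L; peptide=MELTKEERRL
pos 33: GGA -> G; peptide=MELTKEERRLG
pos 36: UCA -> S; peptide=MELTKEERRLGS
pos 39: UAG -> STOP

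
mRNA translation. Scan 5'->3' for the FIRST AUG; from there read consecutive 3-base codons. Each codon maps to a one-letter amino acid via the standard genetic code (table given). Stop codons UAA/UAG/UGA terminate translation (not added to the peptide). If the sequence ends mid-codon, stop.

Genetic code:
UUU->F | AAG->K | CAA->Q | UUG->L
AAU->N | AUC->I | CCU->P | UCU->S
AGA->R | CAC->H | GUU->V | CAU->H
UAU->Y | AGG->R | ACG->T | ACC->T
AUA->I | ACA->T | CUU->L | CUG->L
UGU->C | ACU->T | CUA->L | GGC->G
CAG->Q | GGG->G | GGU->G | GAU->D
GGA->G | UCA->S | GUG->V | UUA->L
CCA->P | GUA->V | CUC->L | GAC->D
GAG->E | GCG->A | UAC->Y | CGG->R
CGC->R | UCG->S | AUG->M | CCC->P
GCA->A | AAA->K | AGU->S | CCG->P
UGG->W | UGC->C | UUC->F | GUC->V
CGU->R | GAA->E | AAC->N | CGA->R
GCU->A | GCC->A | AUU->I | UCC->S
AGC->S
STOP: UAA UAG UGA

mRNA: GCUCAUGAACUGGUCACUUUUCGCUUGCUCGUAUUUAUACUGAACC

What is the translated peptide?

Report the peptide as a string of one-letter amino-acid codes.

start AUG at pos 4
pos 4: AUG -> M; peptide=M
pos 7: AAC -> N; peptide=MN
pos 10: UGG -> W; peptide=MNW
pos 13: UCA -> S; peptide=MNWS
pos 16: CUU -> L; peptide=MNWSL
pos 19: UUC -> F; peptide=MNWSLF
pos 22: GCU -> A; peptide=MNWSLFA
pos 25: UGC -> C; peptide=MNWSLFAC
pos 28: UCG -> S; peptide=MNWSLFACS
pos 31: UAU -> Y; peptide=MNWSLFACSY
pos 34: UUA -> L; peptide=MNWSLFACSYL
pos 37: UAC -> Y; peptide=MNWSLFACSYLY
pos 40: UGA -> STOP

Answer: MNWSLFACSYLY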